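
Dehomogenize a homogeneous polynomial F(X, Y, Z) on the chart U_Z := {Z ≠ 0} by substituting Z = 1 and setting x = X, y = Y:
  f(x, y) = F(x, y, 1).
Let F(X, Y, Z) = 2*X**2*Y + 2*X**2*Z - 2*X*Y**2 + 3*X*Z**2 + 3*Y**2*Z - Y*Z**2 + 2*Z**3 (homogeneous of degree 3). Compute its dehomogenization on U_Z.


f(x, y) = 2*x**2*y + 2*x**2 - 2*x*y**2 + 3*x + 3*y**2 - y + 2

On U_Z we set Z = 1. Each monomial c·X^i·Y^j·Z^k in F becomes c·x^i·y^j·1^k = c·x^i·y^j.
Substituting Z = 1: F(X, Y, 1) = 2*x**2*y + 2*x**2 - 2*x*y**2 + 3*x + 3*y**2 - y + 2.
Note: deg(f) ≤ deg(F) = 3; strict inequality happens when F is divisible by Z (lost terms).


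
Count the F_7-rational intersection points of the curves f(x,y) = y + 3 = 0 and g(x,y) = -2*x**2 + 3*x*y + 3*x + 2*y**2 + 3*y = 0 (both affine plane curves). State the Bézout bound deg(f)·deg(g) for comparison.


Common zeros: ∅; count = 0; Bézout bound = 2.

deg(f) = 1, deg(g) = 2, so Bézout bound = 2.
Scan x ∈ F_7. For each x, list the y ∈ F_7 with f(x, y) ≡ 0 and those with g(x, y) ≡ 0 (mod 7); the common zeros in that column are the intersection.
  x = 0: f ≡ 0 at y ∈ {4}; g ≡ 0 at y ∈ {0, 2}; common: ∅.
  x = 1: f ≡ 0 at y ∈ {4}; g ≡ 0 at y ∈ {2}; common: ∅.
  x = 2: f ≡ 0 at y ∈ {4}; g ≡ 0 at y ∈ ∅; common: ∅.
  x = 3: f ≡ 0 at y ∈ {4}; g ≡ 0 at y ∈ ∅; common: ∅.
  x = 4: f ≡ 0 at y ∈ {4}; g ≡ 0 at y ∈ {5}; common: ∅.
  x = 5: f ≡ 0 at y ∈ {4}; g ≡ 0 at y ∈ {0, 5}; common: ∅.
  x = 6: f ≡ 0 at y ∈ {4}; g ≡ 0 at y ∈ ∅; common: ∅.
Collecting: common zeros = ∅, so the count is 0.
Comparison with the Bézout bound: 0 ≤ 2 = deg(f)·deg(g), as expected for curves with no common component (the affine F_7-count falls short of the bound because intersections may lie at infinity, over extension fields, or carry multiplicity).


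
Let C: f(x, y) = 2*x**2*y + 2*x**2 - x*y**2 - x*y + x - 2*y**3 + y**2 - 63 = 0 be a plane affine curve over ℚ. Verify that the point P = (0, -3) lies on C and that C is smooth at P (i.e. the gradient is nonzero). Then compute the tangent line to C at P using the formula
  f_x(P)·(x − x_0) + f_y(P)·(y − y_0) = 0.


Tangent line at P: -5*x - 60*y - 180 = 0.

Step 1: f(0, -3) = 0, so P lies on C.
Step 2: partial derivatives
  f_x(x, y) = 4*x*y + 4*x - y**2 - y + 1, f_y(x, y) = 2*x**2 - 2*x*y - x - 6*y**2 + 2*y.
  f_x(P) = -5, f_y(P) = -60 (gradient nonzero, so P is smooth).
Step 3: tangent line at P: -5·(x − 0) + -60·(y − -3) = 0.
Expanding: -5*x - 60*y - 180 = 0.


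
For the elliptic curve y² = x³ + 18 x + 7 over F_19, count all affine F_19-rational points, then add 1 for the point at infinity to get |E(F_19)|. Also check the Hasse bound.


Affine points = {(0, 8), (0, 11), (1, 8), (1, 11), (7, 1), (7, 18), (8, 6), (8, 13), (9, 9), (9, 10), (10, 3), (10, 16), (11, 4), (11, 15), (13, 5), (13, 14), (14, 1), (14, 18), (15, 2), (15, 17), (17, 1), (17, 18), (18, 8), (18, 11)}; affine count = 24; |E(F_19)| = 25.

Discriminant check: Δ ∝ 4a³ + 27b² = 4·18³ + 27·7² = 4·5832 + 27·49 ≡ 8 (mod 19). Nonzero ⇒ E is nonsingular.
For each x ∈ F_19, compute rhs = x³ + 18·x + 7 mod 19, then count y ∈ F_19 with y² ≡ rhs.
  x = 0: rhs = 7, matching y values: 8, 11 (2 points).
  x = 1: rhs = 7, matching y values: 8, 11 (2 points).
  x = 2: rhs = 13, matching y values: none (0 points).
  x = 3: rhs = 12, matching y values: none (0 points).
  x = 4: rhs = 10, matching y values: none (0 points).
  x = 5: rhs = 13, matching y values: none (0 points).
  x = 6: rhs = 8, matching y values: none (0 points).
  x = 7: rhs = 1, matching y values: 1, 18 (2 points).
  x = 8: rhs = 17, matching y values: 6, 13 (2 points).
  x = 9: rhs = 5, matching y values: 9, 10 (2 points).
  x = 10: rhs = 9, matching y values: 3, 16 (2 points).
  x = 11: rhs = 16, matching y values: 4, 15 (2 points).
  x = 12: rhs = 13, matching y values: none (0 points).
  x = 13: rhs = 6, matching y values: 5, 14 (2 points).
  x = 14: rhs = 1, matching y values: 1, 18 (2 points).
  x = 15: rhs = 4, matching y values: 2, 17 (2 points).
  x = 16: rhs = 2, matching y values: none (0 points).
  x = 17: rhs = 1, matching y values: 1, 18 (2 points).
  x = 18: rhs = 7, matching y values: 8, 11 (2 points).
Total affine count: 24.
Full point count |E(F_19)| = 24 + 1 = 25.
Hasse bound: |25 − (19+1)| = |5| = 5 ≤ 2√19 ≈ 8.7178 ✓.


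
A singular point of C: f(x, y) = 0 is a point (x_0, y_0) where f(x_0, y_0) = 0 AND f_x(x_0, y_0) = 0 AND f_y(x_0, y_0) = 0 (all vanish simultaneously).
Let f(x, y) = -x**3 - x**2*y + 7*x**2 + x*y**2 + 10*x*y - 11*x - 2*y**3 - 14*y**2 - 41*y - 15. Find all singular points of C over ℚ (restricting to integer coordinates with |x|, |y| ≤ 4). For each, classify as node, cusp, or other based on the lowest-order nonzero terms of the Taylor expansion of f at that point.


Singular points: {(3, -2)}; classification: cusp.

Compute partial derivatives:
  f_x = -3*x**2 - 2*x*y + 14*x + y**2 + 10*y - 11.
  f_y = -x**2 + 2*x*y + 10*x - 6*y**2 - 28*y - 41.
Scan x_0 ∈ {−4, ..., 4}. For each x_0, f_y(x_0, y) is a polynomial in y; find its integer roots y ∈ {−4, ..., 4}, then test f_x and f at those candidates.
  x = -4: f_y(-4, y) = -6*y**2 - 36*y - 97; no integer root y with |y| ≤ 4.
  x = -3: f_y(-3, y) = -6*y**2 - 34*y - 80; no integer root y with |y| ≤ 4.
  x = -2: f_y(-2, y) = -6*y**2 - 32*y - 65; no integer root y with |y| ≤ 4.
  x = -1: f_y(-1, y) = -6*y**2 - 30*y - 52; no integer root y with |y| ≤ 4.
  x = 0: f_y(0, y) = -6*y**2 - 28*y - 41; no integer root y with |y| ≤ 4.
  x = 1: f_y(1, y) = -6*y**2 - 26*y - 32; no integer root y with |y| ≤ 4.
  x = 2: f_y(2, y) = -6*y**2 - 24*y - 25; no integer root y with |y| ≤ 4.
  x = 3: f_y(3, y) = -6*y**2 - 22*y - 20; vanishes at y ∈ {-2}. (3, -2): f_x = 0, f = 0 — SINGULAR.
  x = 4: f_y(4, y) = -6*y**2 - 20*y - 17; no integer root y with |y| ≤ 4.
Only singular point on the grid: (3, -2).
Classify: substitute x = 3 + u, y = -2 + v and expand: f = -u**3 - u**2*v + u*v**2 - 2*v**3 + v**2.
No constant or linear terms (consistent with a singular point). Quadratic part: v**2. Cubic part: -u**3 - u**2*v + u*v**2 - 2*v**3.
The quadratic part v**2 is a perfect square, so there is a single (double) tangent line v = 0, i.e. y = -2. Restricting the cubic part to that line (v = 0) leaves -u**3 ≠ 0, so f is not divisible by v and the branch is v² ≈ u**3 to lowest order — this is a cusp.
Classification: cusp.


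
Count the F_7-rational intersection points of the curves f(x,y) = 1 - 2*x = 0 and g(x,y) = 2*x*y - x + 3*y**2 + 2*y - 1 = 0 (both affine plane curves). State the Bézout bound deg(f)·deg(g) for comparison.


Common zeros: ∅; count = 0; Bézout bound = 2.

deg(f) = 1, deg(g) = 2, so Bézout bound = 2.
Scan x ∈ F_7. For each x, list the y ∈ F_7 with f(x, y) ≡ 0 and those with g(x, y) ≡ 0 (mod 7); the common zeros in that column are the intersection.
  x = 0: f ≡ 0 at y ∈ ∅; g ≡ 0 at y ∈ {5, 6}; common: ∅.
  x = 1: f ≡ 0 at y ∈ ∅; g ≡ 0 at y ∈ ∅; common: ∅.
  x = 2: f ≡ 0 at y ∈ ∅; g ≡ 0 at y ∈ {2, 3}; common: ∅.
  x = 3: f ≡ 0 at y ∈ ∅; g ≡ 0 at y ∈ {1}; common: ∅.
  x = 4: f ≡ 0 at y ∈ {0, 1, 2, 3, 4, 5, 6}; g ≡ 0 at y ∈ ∅; common: ∅.
  x = 5: f ≡ 0 at y ∈ ∅; g ≡ 0 at y ∈ ∅; common: ∅.
  x = 6: f ≡ 0 at y ∈ ∅; g ≡ 0 at y ∈ {0}; common: ∅.
Collecting: common zeros = ∅, so the count is 0.
Comparison with the Bézout bound: 0 ≤ 2 = deg(f)·deg(g), as expected for curves with no common component (the affine F_7-count falls short of the bound because intersections may lie at infinity, over extension fields, or carry multiplicity).


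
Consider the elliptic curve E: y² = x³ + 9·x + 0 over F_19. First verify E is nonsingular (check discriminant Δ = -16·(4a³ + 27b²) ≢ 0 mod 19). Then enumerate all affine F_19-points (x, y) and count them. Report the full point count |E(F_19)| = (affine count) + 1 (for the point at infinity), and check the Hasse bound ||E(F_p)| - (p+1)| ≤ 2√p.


Affine points = {(0, 0), (2, 8), (2, 11), (3, 4), (3, 15), (4, 9), (4, 10), (6, 2), (6, 17), (7, 8), (7, 11), (10, 8), (10, 11), (11, 9), (11, 10), (14, 1), (14, 18), (18, 3), (18, 16)}; affine count = 19; |E(F_19)| = 20.

Discriminant check: Δ ∝ 4a³ + 27b² = 4·9³ + 27·0² = 4·729 + 27·0 ≡ 9 (mod 19). Nonzero ⇒ E is nonsingular.
For each x ∈ F_19, compute rhs = x³ + 9·x + 0 mod 19, then count y ∈ F_19 with y² ≡ rhs.
  x = 0: rhs = 0, matching y values: 0 (1 points).
  x = 1: rhs = 10, matching y values: none (0 points).
  x = 2: rhs = 7, matching y values: 8, 11 (2 points).
  x = 3: rhs = 16, matching y values: 4, 15 (2 points).
  x = 4: rhs = 5, matching y values: 9, 10 (2 points).
  x = 5: rhs = 18, matching y values: none (0 points).
  x = 6: rhs = 4, matching y values: 2, 17 (2 points).
  x = 7: rhs = 7, matching y values: 8, 11 (2 points).
  x = 8: rhs = 14, matching y values: none (0 points).
  x = 9: rhs = 12, matching y values: none (0 points).
  x = 10: rhs = 7, matching y values: 8, 11 (2 points).
  x = 11: rhs = 5, matching y values: 9, 10 (2 points).
  x = 12: rhs = 12, matching y values: none (0 points).
  x = 13: rhs = 15, matching y values: none (0 points).
  x = 14: rhs = 1, matching y values: 1, 18 (2 points).
  x = 15: rhs = 14, matching y values: none (0 points).
  x = 16: rhs = 3, matching y values: none (0 points).
  x = 17: rhs = 12, matching y values: none (0 points).
  x = 18: rhs = 9, matching y values: 3, 16 (2 points).
Total affine count: 19.
Full point count |E(F_19)| = 19 + 1 = 20.
Hasse bound: |20 − (19+1)| = |0| = 0 ≤ 2√19 ≈ 8.7178 ✓.


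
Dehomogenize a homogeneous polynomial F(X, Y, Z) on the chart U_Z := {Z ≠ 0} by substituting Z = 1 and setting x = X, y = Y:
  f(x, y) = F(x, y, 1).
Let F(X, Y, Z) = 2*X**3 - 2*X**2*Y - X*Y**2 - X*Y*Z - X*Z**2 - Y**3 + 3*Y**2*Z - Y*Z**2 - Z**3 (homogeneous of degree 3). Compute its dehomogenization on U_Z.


f(x, y) = 2*x**3 - 2*x**2*y - x*y**2 - x*y - x - y**3 + 3*y**2 - y - 1

On U_Z we set Z = 1. Each monomial c·X^i·Y^j·Z^k in F becomes c·x^i·y^j·1^k = c·x^i·y^j.
Substituting Z = 1: F(X, Y, 1) = 2*x**3 - 2*x**2*y - x*y**2 - x*y - x - y**3 + 3*y**2 - y - 1.
Note: deg(f) ≤ deg(F) = 3; strict inequality happens when F is divisible by Z (lost terms).


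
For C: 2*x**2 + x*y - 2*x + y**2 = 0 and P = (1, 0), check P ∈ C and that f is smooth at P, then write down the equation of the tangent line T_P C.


Tangent line at P: 2*x + y - 2 = 0.

Step 1: f(1, 0) = 0, so P lies on C.
Step 2: partial derivatives
  f_x(x, y) = 4*x + y - 2, f_y(x, y) = x + 2*y.
  f_x(P) = 2, f_y(P) = 1 (gradient nonzero, so P is smooth).
Step 3: tangent line at P: 2·(x − 1) + 1·(y − 0) = 0.
Expanding: 2*x + y - 2 = 0.


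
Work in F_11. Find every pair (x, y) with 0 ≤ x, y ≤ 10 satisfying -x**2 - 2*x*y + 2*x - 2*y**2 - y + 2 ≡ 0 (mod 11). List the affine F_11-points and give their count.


Affine F_11-points: {(1, 2), (4, 6), (6, 0), (6, 10), (7, 0), (7, 9), (8, 2), (8, 6), (9, 8), (9, 10), (10, 8), (10, 9)}; count = 12.

For each of the 121 pairs (x, y) ∈ F_11², evaluate f(x, y) mod 11. Record the zeros.
  x = 0: [0↦2, 1↦10, 2↦3, 3↦3, 4↦10, 5↦2, 6↦1, 7↦7, 8↦9, 9↦7, 10↦1]  zeros at y ∈ ∅
  x = 1: [0↦3, 1↦9, 2↦0, 3↦9, 4↦3, 5↦4, 6↦1, 7↦5, 8↦5, 9↦1, 10↦4]  zeros at y ∈ {2}
  x = 2: [0↦2, 1↦6, 2↦6, 3↦2, 4↦5, 5↦4, 6↦10, 7↦1, 8↦10, 9↦4, 10↦5]  zeros at y ∈ ∅
  x = 3: [0↦10, 1↦1, 2↦10, 3↦4, 4↦5, 5↦2, 6↦6, 7↦6, 8↦2, 9↦5, 10↦4]  zeros at y ∈ ∅
  x = 4: [0↦5, 1↦5, 2↦1, 3↦4, 4↦3, 5↦9, 6↦0, 7↦9, 8↦3, 9↦4, 10↦1]  zeros at y ∈ {6}
  x = 5: [0↦9, 1↦7, 2↦1, 3↦2, 4↦10, 5↦3, 6↦3, 7↦10, 8↦2, 9↦1, 10↦7]  zeros at y ∈ ∅
  x = 6: [0↦0, 1↦7, 2↦10, 3↦9, 4↦4, 5↦6, 6↦4, 7↦9, 8↦10, 9↦7, 10↦0]  zeros at y ∈ {0, 10}
  x = 7: [0↦0, 1↦5, 2↦6, 3↦3, 4↦7, 5↦7, 6↦3, 7↦6, 8↦5, 9↦0, 10↦2]  zeros at y ∈ {0, 9}
  x = 8: [0↦9, 1↦1, 2↦0, 3↦6, 4↦8, 5↦6, 6↦0, 7↦1, 8↦9, 9↦2, 10↦2]  zeros at y ∈ {2, 6}
  x = 9: [0↦5, 1↦6, 2↦3, 3↦7, 4↦7, 5↦3, 6↦6, 7↦5, 8↦0, 9↦2, 10↦0]  zeros at y ∈ {8, 10}
  x = 10: [0↦10, 1↦9, 2↦4, 3↦6, 4↦4, 5↦9, 6↦10, 7↦7, 8↦0, 9↦0, 10↦7]  zeros at y ∈ {8, 9}
Collecting zeros: affine points = {(1, 2), (4, 6), (6, 0), (6, 10), (7, 0), (7, 9), (8, 2), (8, 6), (9, 8), (9, 10), (10, 8), (10, 9)}.
Total count |C(F_11)_aff| = 12.


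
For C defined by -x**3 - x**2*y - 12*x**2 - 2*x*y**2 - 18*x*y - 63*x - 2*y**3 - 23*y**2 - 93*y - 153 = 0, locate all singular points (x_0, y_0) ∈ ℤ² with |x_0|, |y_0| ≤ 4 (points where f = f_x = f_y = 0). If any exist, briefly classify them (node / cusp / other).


Singular points: {(-3, -3)}; classification: cusp.

Compute partial derivatives:
  f_x = -3*x**2 - 2*x*y - 24*x - 2*y**2 - 18*y - 63.
  f_y = -x**2 - 4*x*y - 18*x - 6*y**2 - 46*y - 93.
Scan x_0 ∈ {−4, ..., 4}. For each x_0, f_y(x_0, y) is a polynomial in y; find its integer roots y ∈ {−4, ..., 4}, then test f_x and f at those candidates.
  x = -4: f_y(-4, y) = -6*y**2 - 30*y - 37; no integer root y with |y| ≤ 4.
  x = -3: f_y(-3, y) = -6*y**2 - 34*y - 48; vanishes at y ∈ {-3}. (-3, -3): f_x = 0, f = 0 — SINGULAR.
  x = -2: f_y(-2, y) = -6*y**2 - 38*y - 61; no integer root y with |y| ≤ 4.
  x = -1: f_y(-1, y) = -6*y**2 - 42*y - 76; no integer root y with |y| ≤ 4.
  x = 0: f_y(0, y) = -6*y**2 - 46*y - 93; no integer root y with |y| ≤ 4.
  x = 1: f_y(1, y) = -6*y**2 - 50*y - 112; no integer root y with |y| ≤ 4.
  x = 2: f_y(2, y) = -6*y**2 - 54*y - 133; no integer root y with |y| ≤ 4.
  x = 3: f_y(3, y) = -6*y**2 - 58*y - 156; no integer root y with |y| ≤ 4.
  x = 4: f_y(4, y) = -6*y**2 - 62*y - 181; no integer root y with |y| ≤ 4.
Only singular point on the grid: (-3, -3).
Classify: substitute x = -3 + u, y = -3 + v and expand: f = -u**3 - u**2*v - 2*u*v**2 - 2*v**3 + v**2.
No constant or linear terms (consistent with a singular point). Quadratic part: v**2. Cubic part: -u**3 - u**2*v - 2*u*v**2 - 2*v**3.
The quadratic part v**2 is a perfect square, so there is a single (double) tangent line v = 0, i.e. y = -3. Restricting the cubic part to that line (v = 0) leaves -u**3 ≠ 0, so f is not divisible by v and the branch is v² ≈ u**3 to lowest order — this is a cusp.
Classification: cusp.


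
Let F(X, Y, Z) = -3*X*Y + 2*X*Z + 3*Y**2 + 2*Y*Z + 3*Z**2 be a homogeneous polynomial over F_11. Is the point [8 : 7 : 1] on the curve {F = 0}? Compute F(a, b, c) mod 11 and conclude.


F(8,7,1) ≡ 1 (mod 11); P is NOT on the curve.

Evaluate F(8, 7, 1) term-by-term (mod 11).
  -3*X*Y ↦ -3·8·7·1 = -168
  2*X*Z ↦ 2·8·1·1 = 16
  3*Y**2 ↦ 3·1·49·1 = 147
  2*Y*Z ↦ 2·1·7·1 = 14
  3*Z**2 ↦ 3·1·1·1 = 3
Sum: F(8, 7, 1) = (-168) + (16) + (147) + (14) + (3) = 12.
Reducing mod 11: 12 ≡ 1 (mod 11).
Since F(a, b, c) ≡ 1 ≠ 0 (mod 11), P does NOT lie on the curve.


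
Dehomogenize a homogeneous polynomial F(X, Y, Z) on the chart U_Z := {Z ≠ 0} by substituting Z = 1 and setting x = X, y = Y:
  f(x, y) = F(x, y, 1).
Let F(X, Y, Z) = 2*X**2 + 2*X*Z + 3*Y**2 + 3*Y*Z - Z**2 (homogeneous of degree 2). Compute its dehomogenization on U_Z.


f(x, y) = 2*x**2 + 2*x + 3*y**2 + 3*y - 1

On U_Z we set Z = 1. Each monomial c·X^i·Y^j·Z^k in F becomes c·x^i·y^j·1^k = c·x^i·y^j.
Substituting Z = 1: F(X, Y, 1) = 2*x**2 + 2*x + 3*y**2 + 3*y - 1.
Note: deg(f) ≤ deg(F) = 2; strict inequality happens when F is divisible by Z (lost terms).


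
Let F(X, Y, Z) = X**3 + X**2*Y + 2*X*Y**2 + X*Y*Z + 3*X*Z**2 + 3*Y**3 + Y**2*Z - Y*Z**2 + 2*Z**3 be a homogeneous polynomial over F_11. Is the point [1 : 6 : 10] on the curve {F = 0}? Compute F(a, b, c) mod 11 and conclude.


F(1,6,10) ≡ 9 (mod 11); P is NOT on the curve.

Evaluate F(1, 6, 10) term-by-term (mod 11).
  X**3 ↦ 1·1·1·1 = 1
  X**2*Y ↦ 1·1·6·1 = 6
  2*X*Y**2 ↦ 2·1·36·1 = 72
  X*Y*Z ↦ 1·1·6·10 = 60
  3*X*Z**2 ↦ 3·1·1·100 = 300
  3*Y**3 ↦ 3·1·216·1 = 648
  Y**2*Z ↦ 1·1·36·10 = 360
  -Y*Z**2 ↦ -1·1·6·100 = -600
  2*Z**3 ↦ 2·1·1·1000 = 2000
Sum: F(1, 6, 10) = (1) + (6) + (72) + (60) + (300) + (648) + (360) + (-600) + (2000) = 2847.
Reducing mod 11: 2847 ≡ 9 (mod 11).
Since F(a, b, c) ≡ 9 ≠ 0 (mod 11), P does NOT lie on the curve.


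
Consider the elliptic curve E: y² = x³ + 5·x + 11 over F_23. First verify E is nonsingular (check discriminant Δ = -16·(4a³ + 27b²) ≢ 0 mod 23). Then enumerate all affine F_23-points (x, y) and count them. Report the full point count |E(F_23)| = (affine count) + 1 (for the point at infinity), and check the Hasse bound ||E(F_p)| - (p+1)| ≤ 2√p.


Affine points = {(2, 11), (2, 12), (4, 7), (4, 16), (5, 0), (6, 2), (6, 21), (9, 7), (9, 16), (10, 7), (10, 16), (16, 1), (16, 22), (17, 8), (17, 15), (21, 4), (21, 19)}; affine count = 17; |E(F_23)| = 18.

Discriminant check: Δ ∝ 4a³ + 27b² = 4·5³ + 27·11² = 4·125 + 27·121 ≡ 18 (mod 23). Nonzero ⇒ E is nonsingular.
For each x ∈ F_23, compute rhs = x³ + 5·x + 11 mod 23, then count y ∈ F_23 with y² ≡ rhs.
  x = 0: rhs = 11, matching y values: none (0 points).
  x = 1: rhs = 17, matching y values: none (0 points).
  x = 2: rhs = 6, matching y values: 11, 12 (2 points).
  x = 3: rhs = 7, matching y values: none (0 points).
  x = 4: rhs = 3, matching y values: 7, 16 (2 points).
  x = 5: rhs = 0, matching y values: 0 (1 points).
  x = 6: rhs = 4, matching y values: 2, 21 (2 points).
  x = 7: rhs = 21, matching y values: none (0 points).
  x = 8: rhs = 11, matching y values: none (0 points).
  x = 9: rhs = 3, matching y values: 7, 16 (2 points).
  x = 10: rhs = 3, matching y values: 7, 16 (2 points).
  x = 11: rhs = 17, matching y values: none (0 points).
  x = 12: rhs = 5, matching y values: none (0 points).
  x = 13: rhs = 19, matching y values: none (0 points).
  x = 14: rhs = 19, matching y values: none (0 points).
  x = 15: rhs = 11, matching y values: none (0 points).
  x = 16: rhs = 1, matching y values: 1, 22 (2 points).
  x = 17: rhs = 18, matching y values: 8, 15 (2 points).
  x = 18: rhs = 22, matching y values: none (0 points).
  x = 19: rhs = 19, matching y values: none (0 points).
  x = 20: rhs = 15, matching y values: none (0 points).
  x = 21: rhs = 16, matching y values: 4, 19 (2 points).
  x = 22: rhs = 5, matching y values: none (0 points).
Total affine count: 17.
Full point count |E(F_23)| = 17 + 1 = 18.
Hasse bound: |18 − (23+1)| = |-6| = 6 ≤ 2√23 ≈ 9.5917 ✓.


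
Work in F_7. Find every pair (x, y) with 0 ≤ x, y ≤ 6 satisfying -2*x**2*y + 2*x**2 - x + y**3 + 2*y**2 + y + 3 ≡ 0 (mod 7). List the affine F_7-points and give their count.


Affine F_7-points: {(0, 1), (0, 2), (2, 4), (3, 2), (4, 6), (5, 6), (6, 4)}; count = 7.

For each of the 49 pairs (x, y) ∈ F_7², evaluate f(x, y) mod 7. Record the zeros.
  x = 0: [0↦3, 1↦0, 2↦0, 3↦2, 4↦5, 5↦1, 6↦3]  zeros at y ∈ {1, 2}
  x = 1: [0↦4, 1↦6, 2↦4, 3↦4, 4↦5, 5↦6, 6↦6]  zeros at y ∈ ∅
  x = 2: [0↦2, 1↦5, 2↦4, 3↦5, 4↦0, 5↦2, 6↦3]  zeros at y ∈ {4}
  x = 3: [0↦4, 1↦4, 2↦0, 3↦5, 4↦4, 5↦3, 6↦1]  zeros at y ∈ {2}
  x = 4: [0↦3, 1↦3, 2↦6, 3↦4, 4↦3, 5↦2, 6↦0]  zeros at y ∈ {6}
  x = 5: [0↦6, 1↦2, 2↦1, 3↦2, 4↦4, 5↦6, 6↦0]  zeros at y ∈ {6}
  x = 6: [0↦6, 1↦1, 2↦6, 3↦6, 4↦0, 5↦1, 6↦1]  zeros at y ∈ {4}
Collecting zeros: affine points = {(0, 1), (0, 2), (2, 4), (3, 2), (4, 6), (5, 6), (6, 4)}.
Total count |C(F_7)_aff| = 7.


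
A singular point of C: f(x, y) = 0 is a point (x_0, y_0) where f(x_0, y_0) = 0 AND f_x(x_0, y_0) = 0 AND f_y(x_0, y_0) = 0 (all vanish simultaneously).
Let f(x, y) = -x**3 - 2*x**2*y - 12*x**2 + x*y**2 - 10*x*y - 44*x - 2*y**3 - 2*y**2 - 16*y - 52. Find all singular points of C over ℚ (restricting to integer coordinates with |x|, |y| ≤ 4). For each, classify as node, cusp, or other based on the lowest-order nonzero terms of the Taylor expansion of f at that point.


Singular points: {(-3, -1)}; classification: node.

Compute partial derivatives:
  f_x = -3*x**2 - 4*x*y - 24*x + y**2 - 10*y - 44.
  f_y = -2*x**2 + 2*x*y - 10*x - 6*y**2 - 4*y - 16.
Scan x_0 ∈ {−4, ..., 4}. For each x_0, f_y(x_0, y) is a polynomial in y; find its integer roots y ∈ {−4, ..., 4}, then test f_x and f at those candidates.
  x = -4: f_y(-4, y) = -6*y**2 - 12*y - 8; no integer root y with |y| ≤ 4.
  x = -3: f_y(-3, y) = -6*y**2 - 10*y - 4; vanishes at y ∈ {-1}. (-3, -1): f_x = 0, f = 0 — SINGULAR.
  x = -2: f_y(-2, y) = -6*y**2 - 8*y - 4; no integer root y with |y| ≤ 4.
  x = -1: f_y(-1, y) = -6*y**2 - 6*y - 8; no integer root y with |y| ≤ 4.
  x = 0: f_y(0, y) = -6*y**2 - 4*y - 16; no integer root y with |y| ≤ 4.
  x = 1: f_y(1, y) = -6*y**2 - 2*y - 28; no integer root y with |y| ≤ 4.
  x = 2: f_y(2, y) = -6*y**2 - 44; no integer root y with |y| ≤ 4.
  x = 3: f_y(3, y) = -6*y**2 + 2*y - 64; no integer root y with |y| ≤ 4.
  x = 4: f_y(4, y) = -6*y**2 + 4*y - 88; no integer root y with |y| ≤ 4.
Only singular point on the grid: (-3, -1).
Classify: substitute x = -3 + u, y = -1 + v and expand: f = -u**3 - 2*u**2*v - u**2 + u*v**2 - 2*v**3 + v**2.
No constant or linear terms (consistent with a singular point). Quadratic part: -u**2 + v**2. Cubic part: -u**3 - 2*u**2*v + u*v**2 - 2*v**3.
The quadratic part v**2 - u**2 = (v − u)(v + u) splits into two distinct linear factors, so there are two distinct tangent lines y − -1 = ±(x − -3) — this is a node (ordinary double point).
Classification: node.


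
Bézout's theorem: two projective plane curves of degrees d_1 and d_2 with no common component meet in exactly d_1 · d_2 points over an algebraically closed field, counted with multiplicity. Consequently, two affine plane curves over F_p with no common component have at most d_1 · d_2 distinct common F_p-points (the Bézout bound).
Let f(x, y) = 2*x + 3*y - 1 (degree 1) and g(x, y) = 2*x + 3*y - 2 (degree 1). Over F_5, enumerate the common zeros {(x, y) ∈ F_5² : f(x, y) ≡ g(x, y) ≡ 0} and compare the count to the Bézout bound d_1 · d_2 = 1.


Common zeros: ∅; count = 0; Bézout bound = 1.

deg(f) = 1, deg(g) = 1, so Bézout bound = 1.
Scan x ∈ F_5. For each x, list the y ∈ F_5 with f(x, y) ≡ 0 and those with g(x, y) ≡ 0 (mod 5); the common zeros in that column are the intersection.
  x = 0: f ≡ 0 at y ∈ {2}; g ≡ 0 at y ∈ {4}; common: ∅.
  x = 1: f ≡ 0 at y ∈ {3}; g ≡ 0 at y ∈ {0}; common: ∅.
  x = 2: f ≡ 0 at y ∈ {4}; g ≡ 0 at y ∈ {1}; common: ∅.
  x = 3: f ≡ 0 at y ∈ {0}; g ≡ 0 at y ∈ {2}; common: ∅.
  x = 4: f ≡ 0 at y ∈ {1}; g ≡ 0 at y ∈ {3}; common: ∅.
Collecting: common zeros = ∅, so the count is 0.
Comparison with the Bézout bound: 0 ≤ 1 = deg(f)·deg(g), as expected for curves with no common component (the affine F_5-count falls short of the bound because intersections may lie at infinity, over extension fields, or carry multiplicity).


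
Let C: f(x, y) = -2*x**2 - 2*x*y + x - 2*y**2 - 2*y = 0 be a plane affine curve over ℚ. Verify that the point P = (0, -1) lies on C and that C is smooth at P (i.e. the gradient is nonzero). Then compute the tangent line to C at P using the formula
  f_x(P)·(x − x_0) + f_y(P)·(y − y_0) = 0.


Tangent line at P: 3*x + 2*y + 2 = 0.

Step 1: f(0, -1) = 0, so P lies on C.
Step 2: partial derivatives
  f_x(x, y) = -4*x - 2*y + 1, f_y(x, y) = -2*x - 4*y - 2.
  f_x(P) = 3, f_y(P) = 2 (gradient nonzero, so P is smooth).
Step 3: tangent line at P: 3·(x − 0) + 2·(y − -1) = 0.
Expanding: 3*x + 2*y + 2 = 0.


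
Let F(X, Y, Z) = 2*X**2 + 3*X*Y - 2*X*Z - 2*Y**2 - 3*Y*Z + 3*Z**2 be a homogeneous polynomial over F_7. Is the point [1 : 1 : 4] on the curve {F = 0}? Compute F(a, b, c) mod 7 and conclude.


F(1,1,4) ≡ 3 (mod 7); P is NOT on the curve.

Evaluate F(1, 1, 4) term-by-term (mod 7).
  2*X**2 ↦ 2·1·1·1 = 2
  3*X*Y ↦ 3·1·1·1 = 3
  -2*X*Z ↦ -2·1·1·4 = -8
  -2*Y**2 ↦ -2·1·1·1 = -2
  -3*Y*Z ↦ -3·1·1·4 = -12
  3*Z**2 ↦ 3·1·1·16 = 48
Sum: F(1, 1, 4) = (2) + (3) + (-8) + (-2) + (-12) + (48) = 31.
Reducing mod 7: 31 ≡ 3 (mod 7).
Since F(a, b, c) ≡ 3 ≠ 0 (mod 7), P does NOT lie on the curve.


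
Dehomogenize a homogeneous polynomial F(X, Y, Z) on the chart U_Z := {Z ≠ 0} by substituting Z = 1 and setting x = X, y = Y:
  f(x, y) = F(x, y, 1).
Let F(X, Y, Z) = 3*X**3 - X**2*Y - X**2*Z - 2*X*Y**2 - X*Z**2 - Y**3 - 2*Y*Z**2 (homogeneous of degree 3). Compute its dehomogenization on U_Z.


f(x, y) = 3*x**3 - x**2*y - x**2 - 2*x*y**2 - x - y**3 - 2*y

On U_Z we set Z = 1. Each monomial c·X^i·Y^j·Z^k in F becomes c·x^i·y^j·1^k = c·x^i·y^j.
Substituting Z = 1: F(X, Y, 1) = 3*x**3 - x**2*y - x**2 - 2*x*y**2 - x - y**3 - 2*y.
Note: deg(f) ≤ deg(F) = 3; strict inequality happens when F is divisible by Z (lost terms).


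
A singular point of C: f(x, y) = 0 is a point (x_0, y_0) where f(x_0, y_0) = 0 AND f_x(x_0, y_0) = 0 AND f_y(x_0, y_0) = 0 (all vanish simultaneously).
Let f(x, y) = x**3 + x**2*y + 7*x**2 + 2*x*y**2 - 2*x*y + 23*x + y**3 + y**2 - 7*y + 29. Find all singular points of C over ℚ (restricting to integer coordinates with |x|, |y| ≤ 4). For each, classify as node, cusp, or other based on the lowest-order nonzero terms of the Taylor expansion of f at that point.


Singular points: {(-3, 2)}; classification: cusp.

Compute partial derivatives:
  f_x = 3*x**2 + 2*x*y + 14*x + 2*y**2 - 2*y + 23.
  f_y = x**2 + 4*x*y - 2*x + 3*y**2 + 2*y - 7.
Scan x_0 ∈ {−4, ..., 4}. For each x_0, f_y(x_0, y) is a polynomial in y; find its integer roots y ∈ {−4, ..., 4}, then test f_x and f at those candidates.
  x = -4: f_y(-4, y) = 3*y**2 - 14*y + 17; no integer root y with |y| ≤ 4.
  x = -3: f_y(-3, y) = 3*y**2 - 10*y + 8; vanishes at y ∈ {2}. (-3, 2): f_x = 0, f = 0 — SINGULAR.
  x = -2: f_y(-2, y) = 3*y**2 - 6*y + 1; no integer root y with |y| ≤ 4.
  x = -1: f_y(-1, y) = 3*y**2 - 2*y - 4; no integer root y with |y| ≤ 4.
  x = 0: f_y(0, y) = 3*y**2 + 2*y - 7; no integer root y with |y| ≤ 4.
  x = 1: f_y(1, y) = 3*y**2 + 6*y - 8; no integer root y with |y| ≤ 4.
  x = 2: f_y(2, y) = 3*y**2 + 10*y - 7; no integer root y with |y| ≤ 4.
  x = 3: f_y(3, y) = 3*y**2 + 14*y - 4; no integer root y with |y| ≤ 4.
  x = 4: f_y(4, y) = 3*y**2 + 18*y + 1; no integer root y with |y| ≤ 4.
Only singular point on the grid: (-3, 2).
Classify: substitute x = -3 + u, y = 2 + v and expand: f = u**3 + u**2*v + 2*u*v**2 + v**3 + v**2.
No constant or linear terms (consistent with a singular point). Quadratic part: v**2. Cubic part: u**3 + u**2*v + 2*u*v**2 + v**3.
The quadratic part v**2 is a perfect square, so there is a single (double) tangent line v = 0, i.e. y = 2. Restricting the cubic part to that line (v = 0) leaves u**3 ≠ 0, so f is not divisible by v and the branch is v² ≈ -u**3 to lowest order — this is a cusp.
Classification: cusp.


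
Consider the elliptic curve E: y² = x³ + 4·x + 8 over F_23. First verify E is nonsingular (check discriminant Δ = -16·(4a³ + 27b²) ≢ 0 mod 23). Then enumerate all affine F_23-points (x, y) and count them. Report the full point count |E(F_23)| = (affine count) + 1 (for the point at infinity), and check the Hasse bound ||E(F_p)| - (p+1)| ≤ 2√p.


Affine points = {(0, 10), (0, 13), (1, 6), (1, 17), (2, 1), (2, 22), (3, 1), (3, 22), (6, 8), (6, 15), (8, 0), (10, 6), (10, 17), (11, 7), (11, 16), (12, 6), (12, 17), (13, 7), (13, 16), (14, 5), (14, 18), (15, 4), (15, 19), (18, 1), (18, 22), (22, 7), (22, 16)}; affine count = 27; |E(F_23)| = 28.

Discriminant check: Δ ∝ 4a³ + 27b² = 4·4³ + 27·8² = 4·64 + 27·64 ≡ 6 (mod 23). Nonzero ⇒ E is nonsingular.
For each x ∈ F_23, compute rhs = x³ + 4·x + 8 mod 23, then count y ∈ F_23 with y² ≡ rhs.
  x = 0: rhs = 8, matching y values: 10, 13 (2 points).
  x = 1: rhs = 13, matching y values: 6, 17 (2 points).
  x = 2: rhs = 1, matching y values: 1, 22 (2 points).
  x = 3: rhs = 1, matching y values: 1, 22 (2 points).
  x = 4: rhs = 19, matching y values: none (0 points).
  x = 5: rhs = 15, matching y values: none (0 points).
  x = 6: rhs = 18, matching y values: 8, 15 (2 points).
  x = 7: rhs = 11, matching y values: none (0 points).
  x = 8: rhs = 0, matching y values: 0 (1 points).
  x = 9: rhs = 14, matching y values: none (0 points).
  x = 10: rhs = 13, matching y values: 6, 17 (2 points).
  x = 11: rhs = 3, matching y values: 7, 16 (2 points).
  x = 12: rhs = 13, matching y values: 6, 17 (2 points).
  x = 13: rhs = 3, matching y values: 7, 16 (2 points).
  x = 14: rhs = 2, matching y values: 5, 18 (2 points).
  x = 15: rhs = 16, matching y values: 4, 19 (2 points).
  x = 16: rhs = 5, matching y values: none (0 points).
  x = 17: rhs = 21, matching y values: none (0 points).
  x = 18: rhs = 1, matching y values: 1, 22 (2 points).
  x = 19: rhs = 20, matching y values: none (0 points).
  x = 20: rhs = 15, matching y values: none (0 points).
  x = 21: rhs = 15, matching y values: none (0 points).
  x = 22: rhs = 3, matching y values: 7, 16 (2 points).
Total affine count: 27.
Full point count |E(F_23)| = 27 + 1 = 28.
Hasse bound: |28 − (23+1)| = |4| = 4 ≤ 2√23 ≈ 9.5917 ✓.


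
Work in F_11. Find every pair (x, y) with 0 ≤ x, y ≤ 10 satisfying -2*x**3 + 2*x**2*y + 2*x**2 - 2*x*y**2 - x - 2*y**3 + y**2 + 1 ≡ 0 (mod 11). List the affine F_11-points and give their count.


Affine F_11-points: {(0, 1), (0, 2), (0, 3), (1, 0), (2, 3), (4, 0), (5, 1), (5, 5), (5, 6), (7, 0), (8, 1), (8, 4), (9, 4), (10, 4)}; count = 14.

For each of the 121 pairs (x, y) ∈ F_11², evaluate f(x, y) mod 11. Record the zeros.
  x = 0: [0↦1, 1↦0, 2↦0, 3↦0, 4↦10, 5↦7, 6↦1, 7↦2, 8↦9, 9↦10, 10↦4]  zeros at y ∈ {1, 2, 3}
  x = 1: [0↦0, 1↦10, 2↦6, 3↦9, 4↦7, 5↦10, 6↦6, 7↦5, 8↦6, 9↦8, 10↦10]  zeros at y ∈ {0}
  x = 2: [0↦2, 1↦5, 2↦1, 3↦0, 4↦1, 5↦3, 6↦5, 7↦6, 8↦5, 9↦1, 10↦4]  zeros at y ∈ {3}
  x = 3: [0↦6, 1↦6, 2↦6, 3↦5, 4↦2, 5↦7, 6↦8, 7↦4, 8↦5, 9↦10, 10↦7]  zeros at y ∈ ∅
  x = 4: [0↦0, 1↦1, 2↦9, 3↦1, 4↦9, 5↦10, 6↦3, 7↦9, 8↦5, 9↦1, 10↦7]  zeros at y ∈ {0}
  x = 5: [0↦5, 1↦0, 2↦9, 3↦9, 4↦10, 5↦0, 6↦0, 7↦9, 8↦4, 9↦6, 10↦3]  zeros at y ∈ {1, 5, 6}
  x = 6: [0↦9, 1↦2, 2↦5, 3↦6, 4↦4, 5↦9, 6↦9, 7↦3, 8↦1, 9↦2, 10↦5]  zeros at y ∈ ∅
  x = 7: [0↦0, 1↦6, 2↦7, 3↦2, 4↦1, 5↦3, 6↦7, 7↦1, 8↦6, 9↦10, 10↦1]  zeros at y ∈ {0}
  x = 8: [0↦10, 1↦0, 2↦3, 3↦7, 4↦0, 5↦3, 6↦4, 7↦2, 8↦7, 9↦7, 10↦1]  zeros at y ∈ {1, 4}
  x = 9: [0↦5, 1↦5, 2↦3, 3↦9, 4↦0, 5↦8, 6↦10, 7↦5, 8↦3, 9↦3, 10↦4]  zeros at y ∈ {4}
  x = 10: [0↦6, 1↦9, 2↦6, 3↦7, 4↦0, 5↦6, 6↦2, 7↦9, 8↦4, 9↦8, 10↦9]  zeros at y ∈ {4}
Collecting zeros: affine points = {(0, 1), (0, 2), (0, 3), (1, 0), (2, 3), (4, 0), (5, 1), (5, 5), (5, 6), (7, 0), (8, 1), (8, 4), (9, 4), (10, 4)}.
Total count |C(F_11)_aff| = 14.


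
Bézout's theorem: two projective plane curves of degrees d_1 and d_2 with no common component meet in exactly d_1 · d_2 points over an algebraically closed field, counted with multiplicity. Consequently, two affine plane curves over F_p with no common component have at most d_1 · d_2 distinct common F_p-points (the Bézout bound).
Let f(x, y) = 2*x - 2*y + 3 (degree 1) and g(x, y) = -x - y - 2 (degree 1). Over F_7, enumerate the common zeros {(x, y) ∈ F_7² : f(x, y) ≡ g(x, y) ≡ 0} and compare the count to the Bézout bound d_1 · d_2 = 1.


Common zeros: {(0, 5)}; count = 1; Bézout bound = 1.

deg(f) = 1, deg(g) = 1, so Bézout bound = 1.
Scan x ∈ F_7. For each x, list the y ∈ F_7 with f(x, y) ≡ 0 and those with g(x, y) ≡ 0 (mod 7); the common zeros in that column are the intersection.
  x = 0: f ≡ 0 at y ∈ {5}; g ≡ 0 at y ∈ {5}; common: {5}.
  x = 1: f ≡ 0 at y ∈ {6}; g ≡ 0 at y ∈ {4}; common: ∅.
  x = 2: f ≡ 0 at y ∈ {0}; g ≡ 0 at y ∈ {3}; common: ∅.
  x = 3: f ≡ 0 at y ∈ {1}; g ≡ 0 at y ∈ {2}; common: ∅.
  x = 4: f ≡ 0 at y ∈ {2}; g ≡ 0 at y ∈ {1}; common: ∅.
  x = 5: f ≡ 0 at y ∈ {3}; g ≡ 0 at y ∈ {0}; common: ∅.
  x = 6: f ≡ 0 at y ∈ {4}; g ≡ 0 at y ∈ {6}; common: ∅.
Collecting: common zeros = {(0, 5)}, so the count is 1.
Comparison with the Bézout bound: 1 ≤ 1 = deg(f)·deg(g), as expected for curves with no common component (the bound is attained).


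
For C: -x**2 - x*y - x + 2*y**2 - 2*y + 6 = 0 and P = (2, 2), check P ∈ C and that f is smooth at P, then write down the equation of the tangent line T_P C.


Tangent line at P: -7*x + 4*y + 6 = 0.

Step 1: f(2, 2) = 0, so P lies on C.
Step 2: partial derivatives
  f_x(x, y) = -2*x - y - 1, f_y(x, y) = -x + 4*y - 2.
  f_x(P) = -7, f_y(P) = 4 (gradient nonzero, so P is smooth).
Step 3: tangent line at P: -7·(x − 2) + 4·(y − 2) = 0.
Expanding: -7*x + 4*y + 6 = 0.


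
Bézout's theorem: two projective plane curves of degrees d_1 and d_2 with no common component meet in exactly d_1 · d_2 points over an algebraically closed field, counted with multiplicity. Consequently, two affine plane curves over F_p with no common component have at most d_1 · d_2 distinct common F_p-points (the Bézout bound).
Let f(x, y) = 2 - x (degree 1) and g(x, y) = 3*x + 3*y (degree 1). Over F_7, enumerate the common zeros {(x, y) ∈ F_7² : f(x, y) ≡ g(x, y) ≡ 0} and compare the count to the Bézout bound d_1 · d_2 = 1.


Common zeros: {(2, 5)}; count = 1; Bézout bound = 1.

deg(f) = 1, deg(g) = 1, so Bézout bound = 1.
Scan x ∈ F_7. For each x, list the y ∈ F_7 with f(x, y) ≡ 0 and those with g(x, y) ≡ 0 (mod 7); the common zeros in that column are the intersection.
  x = 0: f ≡ 0 at y ∈ ∅; g ≡ 0 at y ∈ {0}; common: ∅.
  x = 1: f ≡ 0 at y ∈ ∅; g ≡ 0 at y ∈ {6}; common: ∅.
  x = 2: f ≡ 0 at y ∈ {0, 1, 2, 3, 4, 5, 6}; g ≡ 0 at y ∈ {5}; common: {5}.
  x = 3: f ≡ 0 at y ∈ ∅; g ≡ 0 at y ∈ {4}; common: ∅.
  x = 4: f ≡ 0 at y ∈ ∅; g ≡ 0 at y ∈ {3}; common: ∅.
  x = 5: f ≡ 0 at y ∈ ∅; g ≡ 0 at y ∈ {2}; common: ∅.
  x = 6: f ≡ 0 at y ∈ ∅; g ≡ 0 at y ∈ {1}; common: ∅.
Collecting: common zeros = {(2, 5)}, so the count is 1.
Comparison with the Bézout bound: 1 ≤ 1 = deg(f)·deg(g), as expected for curves with no common component (the bound is attained).


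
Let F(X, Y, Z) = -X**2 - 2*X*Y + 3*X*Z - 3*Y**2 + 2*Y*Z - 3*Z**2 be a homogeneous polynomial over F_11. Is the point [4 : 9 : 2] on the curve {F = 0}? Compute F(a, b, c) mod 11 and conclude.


F(4,9,2) ≡ 3 (mod 11); P is NOT on the curve.

Evaluate F(4, 9, 2) term-by-term (mod 11).
  -X**2 ↦ -1·16·1·1 = -16
  -2*X*Y ↦ -2·4·9·1 = -72
  3*X*Z ↦ 3·4·1·2 = 24
  -3*Y**2 ↦ -3·1·81·1 = -243
  2*Y*Z ↦ 2·1·9·2 = 36
  -3*Z**2 ↦ -3·1·1·4 = -12
Sum: F(4, 9, 2) = (-16) + (-72) + (24) + (-243) + (36) + (-12) = -283.
Reducing mod 11: -283 ≡ 3 (mod 11).
Since F(a, b, c) ≡ 3 ≠ 0 (mod 11), P does NOT lie on the curve.


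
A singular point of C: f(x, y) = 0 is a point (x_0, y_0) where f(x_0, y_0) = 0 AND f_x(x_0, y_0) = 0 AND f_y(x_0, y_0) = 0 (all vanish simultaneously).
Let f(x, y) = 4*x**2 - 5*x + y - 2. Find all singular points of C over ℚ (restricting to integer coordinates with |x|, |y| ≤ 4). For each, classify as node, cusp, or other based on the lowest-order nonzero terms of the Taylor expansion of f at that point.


No singular points in the scanned grid; C is smooth there.

Compute partial derivatives:
  f_x = 8*x - 5.
  f_y = 1.
f_y = 1 is a nonzero constant, so f_y never vanishes: no point (x, y) can satisfy f = f_x = f_y = 0. In particular no (x, y) ∈ {−4, ..., 4}² is singular; the curve is smooth.


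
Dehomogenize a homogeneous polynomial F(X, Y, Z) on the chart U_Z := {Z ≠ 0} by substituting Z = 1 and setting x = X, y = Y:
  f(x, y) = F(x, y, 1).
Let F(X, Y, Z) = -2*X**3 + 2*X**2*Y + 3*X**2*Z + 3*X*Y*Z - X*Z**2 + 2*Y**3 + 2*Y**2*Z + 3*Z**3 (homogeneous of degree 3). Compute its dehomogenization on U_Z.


f(x, y) = -2*x**3 + 2*x**2*y + 3*x**2 + 3*x*y - x + 2*y**3 + 2*y**2 + 3

On U_Z we set Z = 1. Each monomial c·X^i·Y^j·Z^k in F becomes c·x^i·y^j·1^k = c·x^i·y^j.
Substituting Z = 1: F(X, Y, 1) = -2*x**3 + 2*x**2*y + 3*x**2 + 3*x*y - x + 2*y**3 + 2*y**2 + 3.
Note: deg(f) ≤ deg(F) = 3; strict inequality happens when F is divisible by Z (lost terms).


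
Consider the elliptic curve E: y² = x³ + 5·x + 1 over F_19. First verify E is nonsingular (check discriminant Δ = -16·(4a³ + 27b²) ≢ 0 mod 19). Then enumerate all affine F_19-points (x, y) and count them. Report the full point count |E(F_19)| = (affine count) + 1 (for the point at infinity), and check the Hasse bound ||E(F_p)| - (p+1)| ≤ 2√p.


Affine points = {(0, 1), (0, 18), (1, 8), (1, 11), (2, 0), (3, 9), (3, 10), (4, 3), (4, 16), (6, 0), (10, 5), (10, 14), (11, 0), (16, 4), (16, 15)}; affine count = 15; |E(F_19)| = 16.

Discriminant check: Δ ∝ 4a³ + 27b² = 4·5³ + 27·1² = 4·125 + 27·1 ≡ 14 (mod 19). Nonzero ⇒ E is nonsingular.
For each x ∈ F_19, compute rhs = x³ + 5·x + 1 mod 19, then count y ∈ F_19 with y² ≡ rhs.
  x = 0: rhs = 1, matching y values: 1, 18 (2 points).
  x = 1: rhs = 7, matching y values: 8, 11 (2 points).
  x = 2: rhs = 0, matching y values: 0 (1 points).
  x = 3: rhs = 5, matching y values: 9, 10 (2 points).
  x = 4: rhs = 9, matching y values: 3, 16 (2 points).
  x = 5: rhs = 18, matching y values: none (0 points).
  x = 6: rhs = 0, matching y values: 0 (1 points).
  x = 7: rhs = 18, matching y values: none (0 points).
  x = 8: rhs = 2, matching y values: none (0 points).
  x = 9: rhs = 15, matching y values: none (0 points).
  x = 10: rhs = 6, matching y values: 5, 14 (2 points).
  x = 11: rhs = 0, matching y values: 0 (1 points).
  x = 12: rhs = 3, matching y values: none (0 points).
  x = 13: rhs = 2, matching y values: none (0 points).
  x = 14: rhs = 3, matching y values: none (0 points).
  x = 15: rhs = 12, matching y values: none (0 points).
  x = 16: rhs = 16, matching y values: 4, 15 (2 points).
  x = 17: rhs = 2, matching y values: none (0 points).
  x = 18: rhs = 14, matching y values: none (0 points).
Total affine count: 15.
Full point count |E(F_19)| = 15 + 1 = 16.
Hasse bound: |16 − (19+1)| = |-4| = 4 ≤ 2√19 ≈ 8.7178 ✓.


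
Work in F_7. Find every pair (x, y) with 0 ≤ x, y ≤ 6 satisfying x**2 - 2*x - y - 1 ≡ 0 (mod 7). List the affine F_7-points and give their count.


Affine F_7-points: {(0, 6), (1, 5), (2, 6), (3, 2), (4, 0), (5, 0), (6, 2)}; count = 7.

For each of the 49 pairs (x, y) ∈ F_7², evaluate f(x, y) mod 7. Record the zeros.
  x = 0: [0↦6, 1↦5, 2↦4, 3↦3, 4↦2, 5↦1, 6↦0]  zeros at y ∈ {6}
  x = 1: [0↦5, 1↦4, 2↦3, 3↦2, 4↦1, 5↦0, 6↦6]  zeros at y ∈ {5}
  x = 2: [0↦6, 1↦5, 2↦4, 3↦3, 4↦2, 5↦1, 6↦0]  zeros at y ∈ {6}
  x = 3: [0↦2, 1↦1, 2↦0, 3↦6, 4↦5, 5↦4, 6↦3]  zeros at y ∈ {2}
  x = 4: [0↦0, 1↦6, 2↦5, 3↦4, 4↦3, 5↦2, 6↦1]  zeros at y ∈ {0}
  x = 5: [0↦0, 1↦6, 2↦5, 3↦4, 4↦3, 5↦2, 6↦1]  zeros at y ∈ {0}
  x = 6: [0↦2, 1↦1, 2↦0, 3↦6, 4↦5, 5↦4, 6↦3]  zeros at y ∈ {2}
Collecting zeros: affine points = {(0, 6), (1, 5), (2, 6), (3, 2), (4, 0), (5, 0), (6, 2)}.
Total count |C(F_7)_aff| = 7.


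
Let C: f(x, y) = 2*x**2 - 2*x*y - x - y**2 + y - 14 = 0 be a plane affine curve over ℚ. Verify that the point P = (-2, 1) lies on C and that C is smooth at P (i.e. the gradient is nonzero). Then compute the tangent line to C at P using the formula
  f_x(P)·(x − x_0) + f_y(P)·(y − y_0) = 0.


Tangent line at P: -11*x + 3*y - 25 = 0.

Step 1: f(-2, 1) = 0, so P lies on C.
Step 2: partial derivatives
  f_x(x, y) = 4*x - 2*y - 1, f_y(x, y) = -2*x - 2*y + 1.
  f_x(P) = -11, f_y(P) = 3 (gradient nonzero, so P is smooth).
Step 3: tangent line at P: -11·(x − -2) + 3·(y − 1) = 0.
Expanding: -11*x + 3*y - 25 = 0.


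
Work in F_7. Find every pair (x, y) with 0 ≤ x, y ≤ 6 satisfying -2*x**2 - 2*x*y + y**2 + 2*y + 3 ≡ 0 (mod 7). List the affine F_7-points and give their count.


Affine F_7-points: {(5, 4)}; count = 1.

For each of the 49 pairs (x, y) ∈ F_7², evaluate f(x, y) mod 7. Record the zeros.
  x = 0: [0↦3, 1↦6, 2↦4, 3↦4, 4↦6, 5↦3, 6↦2]  zeros at y ∈ ∅
  x = 1: [0↦1, 1↦2, 2↦5, 3↦3, 4↦3, 5↦5, 6↦2]  zeros at y ∈ ∅
  x = 2: [0↦2, 1↦1, 2↦2, 3↦5, 4↦3, 5↦3, 6↦5]  zeros at y ∈ ∅
  x = 3: [0↦6, 1↦3, 2↦2, 3↦3, 4↦6, 5↦4, 6↦4]  zeros at y ∈ ∅
  x = 4: [0↦6, 1↦1, 2↦5, 3↦4, 4↦5, 5↦1, 6↦6]  zeros at y ∈ ∅
  x = 5: [0↦2, 1↦2, 2↦4, 3↦1, 4↦0, 5↦1, 6↦4]  zeros at y ∈ {4}
  x = 6: [0↦1, 1↦6, 2↦6, 3↦1, 4↦5, 5↦4, 6↦5]  zeros at y ∈ ∅
Collecting zeros: affine points = {(5, 4)}.
Total count |C(F_7)_aff| = 1.
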